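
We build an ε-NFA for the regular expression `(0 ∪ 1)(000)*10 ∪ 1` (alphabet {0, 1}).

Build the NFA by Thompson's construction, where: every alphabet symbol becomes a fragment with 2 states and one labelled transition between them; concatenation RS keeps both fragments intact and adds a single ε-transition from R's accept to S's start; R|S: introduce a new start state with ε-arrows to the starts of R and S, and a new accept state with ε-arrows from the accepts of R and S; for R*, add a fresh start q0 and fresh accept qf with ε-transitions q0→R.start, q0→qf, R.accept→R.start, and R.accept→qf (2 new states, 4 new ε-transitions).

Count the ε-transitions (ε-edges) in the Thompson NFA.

17

Bottom-up over the parse tree:
Each of the 8 symbol leaves contributes 0 ε-transitions.
  0 ∪ 1 : 4 ε-transitions
  000 : 2 ε-transitions
  (000)* : 6 ε-transitions
  (0 ∪ 1)(000)*10 : 13 ε-transitions
  (0 ∪ 1)(000)*10 ∪ 1 : 17 ε-transitions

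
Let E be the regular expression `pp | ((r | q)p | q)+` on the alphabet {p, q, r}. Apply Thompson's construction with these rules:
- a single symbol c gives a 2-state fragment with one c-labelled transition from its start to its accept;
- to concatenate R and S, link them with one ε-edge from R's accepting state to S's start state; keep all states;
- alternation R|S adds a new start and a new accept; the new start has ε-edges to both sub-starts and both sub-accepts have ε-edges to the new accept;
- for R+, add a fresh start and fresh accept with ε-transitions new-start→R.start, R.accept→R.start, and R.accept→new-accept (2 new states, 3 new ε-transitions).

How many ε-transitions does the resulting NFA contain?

Bottom-up over the parse tree:
Each of the 6 symbol leaves contributes 0 ε-transitions.
  pp — 1 ε-transition
  r | q — 4 ε-transitions
  (r | q)p — 5 ε-transitions
  (r | q)p | q — 9 ε-transitions
  ((r | q)p | q)+ — 12 ε-transitions
  pp | ((r | q)p | q)+ — 17 ε-transitions

17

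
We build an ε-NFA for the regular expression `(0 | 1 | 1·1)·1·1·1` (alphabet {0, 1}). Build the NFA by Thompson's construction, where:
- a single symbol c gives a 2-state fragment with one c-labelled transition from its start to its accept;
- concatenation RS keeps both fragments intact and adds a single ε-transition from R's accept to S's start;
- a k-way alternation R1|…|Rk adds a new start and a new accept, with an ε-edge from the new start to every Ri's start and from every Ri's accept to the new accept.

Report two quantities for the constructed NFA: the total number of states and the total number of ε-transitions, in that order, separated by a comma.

16, 10

Bottom-up over the parse tree:
Each of the 7 symbol leaves contributes 2 states and 0 ε-transitions.
  1·1 — 4 states, 1 ε-transition
  0 | 1 | 1·1 — 10 states, 7 ε-transitions
  (0 | 1 | 1·1)·1·1·1 — 16 states, 10 ε-transitions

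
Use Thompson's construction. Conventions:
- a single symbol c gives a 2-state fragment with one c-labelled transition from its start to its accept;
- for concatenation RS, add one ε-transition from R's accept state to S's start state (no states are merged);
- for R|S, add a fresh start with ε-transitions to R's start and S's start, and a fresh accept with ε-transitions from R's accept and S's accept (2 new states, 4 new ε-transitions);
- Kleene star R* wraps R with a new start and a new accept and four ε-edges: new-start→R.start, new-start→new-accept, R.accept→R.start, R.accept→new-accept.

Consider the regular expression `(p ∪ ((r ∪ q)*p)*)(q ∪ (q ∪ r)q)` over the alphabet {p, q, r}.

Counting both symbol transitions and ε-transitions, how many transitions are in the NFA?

35

Per subexpression:
Each of the 8 symbol leaves contributes 1 transition (1 symbol, 0 ε).
  r ∪ q = 6 transitions (2 symbol, 4 ε)
  (r ∪ q)* = 10 transitions (2 symbol, 8 ε)
  (r ∪ q)*p = 12 transitions (3 symbol, 9 ε)
  ((r ∪ q)*p)* = 16 transitions (3 symbol, 13 ε)
  p ∪ ((r ∪ q)*p)* = 21 transitions (4 symbol, 17 ε)
  q ∪ r = 6 transitions (2 symbol, 4 ε)
  (q ∪ r)q = 8 transitions (3 symbol, 5 ε)
  q ∪ (q ∪ r)q = 13 transitions (4 symbol, 9 ε)
  (p ∪ ((r ∪ q)*p)*)(q ∪ (q ∪ r)q) = 35 transitions (8 symbol, 27 ε)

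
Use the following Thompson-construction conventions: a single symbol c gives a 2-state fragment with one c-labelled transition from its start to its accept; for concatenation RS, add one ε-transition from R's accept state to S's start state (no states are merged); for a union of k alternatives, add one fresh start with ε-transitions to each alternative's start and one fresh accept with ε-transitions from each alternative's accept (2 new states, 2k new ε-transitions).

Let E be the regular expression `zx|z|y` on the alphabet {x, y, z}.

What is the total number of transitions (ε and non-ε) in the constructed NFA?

11

Bottom-up over the parse tree:
Each of the 4 symbol leaves contributes 1 transition (1 symbol, 0 ε).
  zx → 3 transitions (2 symbol, 1 ε)
  zx|z|y → 11 transitions (4 symbol, 7 ε)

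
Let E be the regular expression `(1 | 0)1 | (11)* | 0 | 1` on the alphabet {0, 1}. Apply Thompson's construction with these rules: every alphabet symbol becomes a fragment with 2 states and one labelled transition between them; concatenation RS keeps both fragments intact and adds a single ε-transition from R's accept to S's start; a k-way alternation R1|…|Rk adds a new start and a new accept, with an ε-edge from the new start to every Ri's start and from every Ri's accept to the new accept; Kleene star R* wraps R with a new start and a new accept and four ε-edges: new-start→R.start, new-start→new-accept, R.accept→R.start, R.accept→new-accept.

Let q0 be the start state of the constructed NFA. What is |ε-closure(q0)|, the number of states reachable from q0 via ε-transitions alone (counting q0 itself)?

10

Compute the ε-closure size of each fragment's start state recursively; a symbol fragment's start has no outgoing ε-edge, so its closure is just itself (size 1).
  1 | 0 — new start ε-reaches every alternative's start; none of them accept ε, so the new accept is not reached: C = 1 + 1 + 1 = 3
  (1 | 0)1 — C equals the left operand's closure size = 3 (its accept is not ε-reachable, so the closure stops there)
  11 — C equals the left operand's closure size = 1 (its accept is not ε-reachable, so the closure stops there)
  (11)* — the star's fresh start ε-reaches both the body's start and the fresh accept: C = 2 + 1 = 3
  (1 | 0)1 | (11)* | 0 | 1 — C = 1 (new start) + (3 + 3 + 1 + 1) + 1 (new accept, since some branch ε-reaches its own accept) = 10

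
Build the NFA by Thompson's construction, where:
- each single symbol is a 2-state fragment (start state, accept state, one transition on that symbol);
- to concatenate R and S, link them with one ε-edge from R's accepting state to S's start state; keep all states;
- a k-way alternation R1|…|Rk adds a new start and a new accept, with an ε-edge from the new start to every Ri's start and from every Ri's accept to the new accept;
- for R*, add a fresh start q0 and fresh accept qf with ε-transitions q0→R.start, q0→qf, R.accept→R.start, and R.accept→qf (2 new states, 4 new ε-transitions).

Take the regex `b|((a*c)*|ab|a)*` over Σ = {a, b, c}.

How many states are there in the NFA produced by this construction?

Bottom-up over the parse tree:
Each of the 6 symbol leaves contributes a 2-state fragment.
  a* : 4 states
  a*c : 6 states
  (a*c)* : 8 states
  ab : 4 states
  (a*c)*|ab|a : 16 states
  ((a*c)*|ab|a)* : 18 states
  b|((a*c)*|ab|a)* : 22 states

22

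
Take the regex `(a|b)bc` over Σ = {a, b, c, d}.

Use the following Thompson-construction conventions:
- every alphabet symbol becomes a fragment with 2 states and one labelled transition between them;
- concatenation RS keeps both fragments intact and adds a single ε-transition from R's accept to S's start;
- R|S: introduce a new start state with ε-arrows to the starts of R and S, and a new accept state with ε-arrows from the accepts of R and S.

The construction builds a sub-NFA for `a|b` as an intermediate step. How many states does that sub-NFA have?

6

Fragment for `a|b`:
Each of the 2 symbol leaves contributes a 2-state fragment.
  a|b — 6 states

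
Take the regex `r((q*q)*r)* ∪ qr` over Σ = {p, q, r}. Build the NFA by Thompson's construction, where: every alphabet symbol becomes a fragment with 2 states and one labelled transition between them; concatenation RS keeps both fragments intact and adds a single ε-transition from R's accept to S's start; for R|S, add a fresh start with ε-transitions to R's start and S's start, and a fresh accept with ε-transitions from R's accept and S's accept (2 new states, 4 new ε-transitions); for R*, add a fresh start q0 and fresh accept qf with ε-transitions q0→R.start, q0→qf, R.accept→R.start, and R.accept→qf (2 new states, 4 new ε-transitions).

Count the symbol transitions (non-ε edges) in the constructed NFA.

6

Building bottom-up:
Each of the 6 symbol leaves contributes exactly 1 symbol transition.
  q* : 1 symbol transition
  q*q : 2 symbol transitions
  (q*q)* : 2 symbol transitions
  (q*q)*r : 3 symbol transitions
  ((q*q)*r)* : 3 symbol transitions
  r((q*q)*r)* : 4 symbol transitions
  qr : 2 symbol transitions
  r((q*q)*r)* ∪ qr : 6 symbol transitions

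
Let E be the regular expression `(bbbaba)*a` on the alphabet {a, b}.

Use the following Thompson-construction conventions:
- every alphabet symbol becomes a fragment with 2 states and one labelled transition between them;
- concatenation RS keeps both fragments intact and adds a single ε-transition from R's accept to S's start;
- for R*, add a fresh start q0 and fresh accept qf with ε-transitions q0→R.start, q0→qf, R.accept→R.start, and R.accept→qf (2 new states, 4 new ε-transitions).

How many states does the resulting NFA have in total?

16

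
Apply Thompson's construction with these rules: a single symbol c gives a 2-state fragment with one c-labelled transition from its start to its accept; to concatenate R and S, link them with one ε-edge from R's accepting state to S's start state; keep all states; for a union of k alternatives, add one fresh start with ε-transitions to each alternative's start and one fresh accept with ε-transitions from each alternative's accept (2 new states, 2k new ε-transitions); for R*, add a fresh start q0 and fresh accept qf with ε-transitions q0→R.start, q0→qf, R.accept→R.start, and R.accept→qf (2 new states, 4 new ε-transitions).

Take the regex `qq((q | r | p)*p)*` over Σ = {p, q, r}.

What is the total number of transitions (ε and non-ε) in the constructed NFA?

Building bottom-up:
Each of the 6 symbol leaves contributes 1 transition (1 symbol, 0 ε).
  q | r | p → 9 transitions (3 symbol, 6 ε)
  (q | r | p)* → 13 transitions (3 symbol, 10 ε)
  (q | r | p)*p → 15 transitions (4 symbol, 11 ε)
  ((q | r | p)*p)* → 19 transitions (4 symbol, 15 ε)
  qq((q | r | p)*p)* → 23 transitions (6 symbol, 17 ε)

23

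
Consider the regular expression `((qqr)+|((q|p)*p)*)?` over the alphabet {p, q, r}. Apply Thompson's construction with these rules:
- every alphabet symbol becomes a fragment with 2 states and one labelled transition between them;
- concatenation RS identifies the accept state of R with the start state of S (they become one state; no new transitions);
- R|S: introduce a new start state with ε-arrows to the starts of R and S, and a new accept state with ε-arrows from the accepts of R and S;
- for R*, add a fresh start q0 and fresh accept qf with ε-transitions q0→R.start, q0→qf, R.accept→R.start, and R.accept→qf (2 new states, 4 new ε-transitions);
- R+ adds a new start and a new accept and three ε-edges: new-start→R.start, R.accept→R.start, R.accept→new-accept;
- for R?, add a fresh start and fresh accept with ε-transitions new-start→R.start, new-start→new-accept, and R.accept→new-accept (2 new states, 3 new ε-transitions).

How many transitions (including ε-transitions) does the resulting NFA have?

28

Recursing over subexpressions:
Each of the 6 symbol leaves contributes 1 transition (1 symbol, 0 ε).
  qqr → 3 transitions (3 symbol, 0 ε)
  (qqr)+ → 6 transitions (3 symbol, 3 ε)
  q|p → 6 transitions (2 symbol, 4 ε)
  (q|p)* → 10 transitions (2 symbol, 8 ε)
  (q|p)*p → 11 transitions (3 symbol, 8 ε)
  ((q|p)*p)* → 15 transitions (3 symbol, 12 ε)
  (qqr)+|((q|p)*p)* → 25 transitions (6 symbol, 19 ε)
  ((qqr)+|((q|p)*p)*)? → 28 transitions (6 symbol, 22 ε)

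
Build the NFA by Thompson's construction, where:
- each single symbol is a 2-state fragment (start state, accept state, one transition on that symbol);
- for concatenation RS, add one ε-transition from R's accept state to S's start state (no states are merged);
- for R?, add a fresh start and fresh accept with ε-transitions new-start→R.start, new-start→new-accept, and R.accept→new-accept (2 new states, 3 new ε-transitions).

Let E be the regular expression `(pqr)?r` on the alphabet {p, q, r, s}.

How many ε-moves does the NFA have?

6

By structural recursion:
Each of the 4 symbol leaves contributes 0 ε-transitions.
  pqr : 2 ε-transitions
  (pqr)? : 5 ε-transitions
  (pqr)?r : 6 ε-transitions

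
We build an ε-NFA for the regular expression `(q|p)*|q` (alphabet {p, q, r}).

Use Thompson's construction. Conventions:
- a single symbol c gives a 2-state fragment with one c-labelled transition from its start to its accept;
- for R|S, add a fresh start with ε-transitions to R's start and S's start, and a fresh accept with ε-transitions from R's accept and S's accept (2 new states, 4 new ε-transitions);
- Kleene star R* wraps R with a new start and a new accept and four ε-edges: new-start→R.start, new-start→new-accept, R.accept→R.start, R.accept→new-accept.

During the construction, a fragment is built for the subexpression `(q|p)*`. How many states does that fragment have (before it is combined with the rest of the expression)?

Fragment for `(q|p)*`:
Each of the 2 symbol leaves contributes a 2-state fragment.
  q|p — 6 states
  (q|p)* — 8 states

8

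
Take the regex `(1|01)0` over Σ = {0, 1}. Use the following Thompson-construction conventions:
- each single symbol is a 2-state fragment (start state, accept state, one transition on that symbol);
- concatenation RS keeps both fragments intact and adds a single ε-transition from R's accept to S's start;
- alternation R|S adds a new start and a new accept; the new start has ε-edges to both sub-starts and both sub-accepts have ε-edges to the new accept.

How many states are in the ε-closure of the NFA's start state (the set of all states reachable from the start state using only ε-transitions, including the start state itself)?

3

Work bottom-up. For each fragment F, track |ε-closure(F.start)| and whether F's accept lies in that closure (i.e. whether F accepts ε). A single-symbol fragment has closure size 1 and does not accept ε.
  01 : same as the first factor's closure: |closure| = 1
  1|01 : new start ε-reaches every alternative's start; none of them accept ε, so the new accept is not reached: |closure| = 1 + 1 + 1 = 3
  (1|01)0 : |closure| equals the left operand's closure size = 3 (its accept is not ε-reachable, so the closure stops there)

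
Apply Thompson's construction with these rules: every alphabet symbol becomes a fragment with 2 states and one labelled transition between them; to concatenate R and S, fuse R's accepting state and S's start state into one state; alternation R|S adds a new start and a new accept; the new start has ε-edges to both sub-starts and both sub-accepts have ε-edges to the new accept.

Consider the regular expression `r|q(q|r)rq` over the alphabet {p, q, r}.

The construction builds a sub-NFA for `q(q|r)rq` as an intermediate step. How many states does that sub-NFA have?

Fragment for `q(q|r)rq`:
Each of the 5 symbol leaves contributes a 2-state fragment.
  q|r : 6 states
  q(q|r)rq : 9 states

9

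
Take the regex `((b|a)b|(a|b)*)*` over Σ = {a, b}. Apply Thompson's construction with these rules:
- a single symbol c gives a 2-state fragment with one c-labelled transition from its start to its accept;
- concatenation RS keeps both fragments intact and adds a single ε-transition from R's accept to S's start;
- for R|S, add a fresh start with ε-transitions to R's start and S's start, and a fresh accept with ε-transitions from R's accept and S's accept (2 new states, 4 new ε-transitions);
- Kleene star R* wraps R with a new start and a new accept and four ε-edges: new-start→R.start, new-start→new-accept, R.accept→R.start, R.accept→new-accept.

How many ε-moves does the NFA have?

Bottom-up over the parse tree:
Each of the 5 symbol leaves contributes 0 ε-transitions.
  b|a → 4 ε-transitions
  (b|a)b → 5 ε-transitions
  a|b → 4 ε-transitions
  (a|b)* → 8 ε-transitions
  (b|a)b|(a|b)* → 17 ε-transitions
  ((b|a)b|(a|b)*)* → 21 ε-transitions

21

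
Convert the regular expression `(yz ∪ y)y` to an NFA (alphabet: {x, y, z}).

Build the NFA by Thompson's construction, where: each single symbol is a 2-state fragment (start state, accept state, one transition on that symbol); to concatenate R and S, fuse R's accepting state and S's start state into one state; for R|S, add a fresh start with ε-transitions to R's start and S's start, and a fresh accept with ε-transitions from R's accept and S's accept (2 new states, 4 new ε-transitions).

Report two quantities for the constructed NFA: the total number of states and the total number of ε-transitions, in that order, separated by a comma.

Building bottom-up:
Each of the 4 symbol leaves contributes 2 states and 0 ε-transitions.
  yz — 3 states, 0 ε-transitions
  yz ∪ y — 7 states, 4 ε-transitions
  (yz ∪ y)y — 8 states, 4 ε-transitions

8, 4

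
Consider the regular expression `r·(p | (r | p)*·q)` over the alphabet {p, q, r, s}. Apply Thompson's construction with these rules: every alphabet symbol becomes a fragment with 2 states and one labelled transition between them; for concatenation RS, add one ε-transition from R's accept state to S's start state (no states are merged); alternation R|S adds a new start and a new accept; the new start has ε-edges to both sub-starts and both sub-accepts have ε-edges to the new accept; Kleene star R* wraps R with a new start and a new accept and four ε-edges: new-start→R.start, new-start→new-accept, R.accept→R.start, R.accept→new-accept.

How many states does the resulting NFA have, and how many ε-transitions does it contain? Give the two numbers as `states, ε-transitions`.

16, 14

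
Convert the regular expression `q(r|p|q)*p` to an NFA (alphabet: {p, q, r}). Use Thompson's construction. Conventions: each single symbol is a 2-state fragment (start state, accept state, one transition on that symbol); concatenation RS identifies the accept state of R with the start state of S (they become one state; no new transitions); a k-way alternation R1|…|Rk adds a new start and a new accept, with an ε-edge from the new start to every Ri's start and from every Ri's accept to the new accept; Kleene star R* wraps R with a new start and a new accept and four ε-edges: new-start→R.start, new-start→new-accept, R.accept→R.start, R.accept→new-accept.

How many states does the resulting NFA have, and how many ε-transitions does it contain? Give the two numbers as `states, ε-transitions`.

12, 10

Recursing over subexpressions:
Each of the 5 symbol leaves contributes 2 states and 0 ε-transitions.
  r|p|q : 8 states, 6 ε-transitions
  (r|p|q)* : 10 states, 10 ε-transitions
  q(r|p|q)*p : 12 states, 10 ε-transitions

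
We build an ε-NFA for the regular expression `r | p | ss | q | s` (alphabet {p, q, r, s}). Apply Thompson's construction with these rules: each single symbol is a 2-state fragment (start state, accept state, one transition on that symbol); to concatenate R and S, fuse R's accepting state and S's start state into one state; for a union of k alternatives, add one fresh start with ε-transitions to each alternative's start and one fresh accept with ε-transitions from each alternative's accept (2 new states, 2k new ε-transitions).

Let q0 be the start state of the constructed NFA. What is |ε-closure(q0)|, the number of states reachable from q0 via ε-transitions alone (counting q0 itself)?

6

Compute the ε-closure size of each fragment's start state recursively; a symbol fragment's start has no outgoing ε-edge, so its closure is just itself (size 1).
  ss — same as the first factor's closure: |ε-closure| = 1
  r | p | ss | q | s — new start ε-reaches every alternative's start; none of them accept ε, so the new accept is not reached: |ε-closure| = 1 + 1 + 1 + 1 + 1 + 1 = 6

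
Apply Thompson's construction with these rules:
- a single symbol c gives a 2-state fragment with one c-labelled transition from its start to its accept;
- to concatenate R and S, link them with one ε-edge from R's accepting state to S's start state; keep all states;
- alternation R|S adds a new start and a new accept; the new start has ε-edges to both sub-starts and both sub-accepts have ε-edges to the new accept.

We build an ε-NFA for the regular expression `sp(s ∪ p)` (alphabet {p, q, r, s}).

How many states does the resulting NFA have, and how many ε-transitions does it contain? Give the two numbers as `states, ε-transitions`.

Building bottom-up:
Each of the 4 symbol leaves contributes 2 states and 0 ε-transitions.
  s ∪ p — 6 states, 4 ε-transitions
  sp(s ∪ p) — 10 states, 6 ε-transitions

10, 6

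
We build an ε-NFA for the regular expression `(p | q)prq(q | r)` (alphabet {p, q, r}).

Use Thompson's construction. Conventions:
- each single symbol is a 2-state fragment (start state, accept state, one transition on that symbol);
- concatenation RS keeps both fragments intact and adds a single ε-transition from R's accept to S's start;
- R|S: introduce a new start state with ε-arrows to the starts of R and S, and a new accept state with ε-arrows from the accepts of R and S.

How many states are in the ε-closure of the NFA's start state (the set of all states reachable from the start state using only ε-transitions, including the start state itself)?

Work bottom-up. For each fragment F, track |ε-closure(F.start)| and whether F's accept lies in that closure (i.e. whether F accepts ε). A single-symbol fragment has closure size 1 and does not accept ε.
  p | q → |closure| = 1 + 1 + 1 = 3 (the new accept is not ε-reachable since no branch accepts ε)
  q | r → new start ε-reaches every alternative's start; none of them accept ε, so the new accept is not reached: |closure| = 1 + 1 + 1 = 3
  (p | q)prq(q | r) → |closure| equals the left operand's closure size = 3 (its accept is not ε-reachable, so the closure stops there)

3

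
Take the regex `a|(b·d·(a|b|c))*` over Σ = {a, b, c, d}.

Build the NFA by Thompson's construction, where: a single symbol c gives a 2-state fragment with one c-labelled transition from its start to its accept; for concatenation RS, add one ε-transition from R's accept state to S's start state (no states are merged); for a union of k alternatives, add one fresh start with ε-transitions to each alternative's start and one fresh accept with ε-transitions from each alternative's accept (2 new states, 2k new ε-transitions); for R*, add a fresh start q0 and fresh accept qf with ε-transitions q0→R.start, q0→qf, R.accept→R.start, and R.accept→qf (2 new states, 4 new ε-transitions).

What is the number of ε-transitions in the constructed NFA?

16

Recursing over subexpressions:
Each of the 6 symbol leaves contributes 0 ε-transitions.
  a|b|c = 6 ε-transitions
  b·d·(a|b|c) = 8 ε-transitions
  (b·d·(a|b|c))* = 12 ε-transitions
  a|(b·d·(a|b|c))* = 16 ε-transitions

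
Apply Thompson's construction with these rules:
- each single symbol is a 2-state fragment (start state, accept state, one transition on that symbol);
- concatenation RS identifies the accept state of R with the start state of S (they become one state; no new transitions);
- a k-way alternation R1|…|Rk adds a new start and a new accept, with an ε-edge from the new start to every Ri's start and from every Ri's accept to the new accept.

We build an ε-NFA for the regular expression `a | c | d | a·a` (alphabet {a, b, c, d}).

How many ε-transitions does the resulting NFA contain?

Building bottom-up:
Each of the 5 symbol leaves contributes 0 ε-transitions.
  a·a — 0 ε-transitions
  a | c | d | a·a — 8 ε-transitions

8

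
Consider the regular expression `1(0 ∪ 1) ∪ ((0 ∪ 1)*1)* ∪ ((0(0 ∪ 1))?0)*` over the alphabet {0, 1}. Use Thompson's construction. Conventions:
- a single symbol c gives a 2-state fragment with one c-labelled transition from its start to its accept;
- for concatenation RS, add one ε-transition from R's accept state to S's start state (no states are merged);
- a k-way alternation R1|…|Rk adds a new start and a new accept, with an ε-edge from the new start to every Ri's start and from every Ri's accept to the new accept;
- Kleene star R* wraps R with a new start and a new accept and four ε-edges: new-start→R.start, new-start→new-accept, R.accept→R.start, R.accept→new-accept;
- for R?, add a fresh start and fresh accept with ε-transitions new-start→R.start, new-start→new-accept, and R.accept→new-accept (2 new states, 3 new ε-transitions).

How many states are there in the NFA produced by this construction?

Bottom-up over the parse tree:
Each of the 10 symbol leaves contributes a 2-state fragment.
  0 ∪ 1 → 6 states
  1(0 ∪ 1) → 8 states
  0 ∪ 1 → 6 states
  (0 ∪ 1)* → 8 states
  (0 ∪ 1)*1 → 10 states
  ((0 ∪ 1)*1)* → 12 states
  0 ∪ 1 → 6 states
  0(0 ∪ 1) → 8 states
  (0(0 ∪ 1))? → 10 states
  (0(0 ∪ 1))?0 → 12 states
  ((0(0 ∪ 1))?0)* → 14 states
  1(0 ∪ 1) ∪ ((0 ∪ 1)*1)* ∪ ((0(0 ∪ 1))?0)* → 36 states

36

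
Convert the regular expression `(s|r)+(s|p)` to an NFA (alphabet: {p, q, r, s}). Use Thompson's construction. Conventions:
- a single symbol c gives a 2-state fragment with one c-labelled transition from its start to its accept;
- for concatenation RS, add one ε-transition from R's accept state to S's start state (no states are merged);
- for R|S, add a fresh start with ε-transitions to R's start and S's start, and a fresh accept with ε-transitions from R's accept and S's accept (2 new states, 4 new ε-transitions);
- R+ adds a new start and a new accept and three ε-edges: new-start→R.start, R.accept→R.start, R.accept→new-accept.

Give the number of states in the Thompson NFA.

Recursing over subexpressions:
Each of the 4 symbol leaves contributes a 2-state fragment.
  s|r — 6 states
  (s|r)+ — 8 states
  s|p — 6 states
  (s|r)+(s|p) — 14 states

14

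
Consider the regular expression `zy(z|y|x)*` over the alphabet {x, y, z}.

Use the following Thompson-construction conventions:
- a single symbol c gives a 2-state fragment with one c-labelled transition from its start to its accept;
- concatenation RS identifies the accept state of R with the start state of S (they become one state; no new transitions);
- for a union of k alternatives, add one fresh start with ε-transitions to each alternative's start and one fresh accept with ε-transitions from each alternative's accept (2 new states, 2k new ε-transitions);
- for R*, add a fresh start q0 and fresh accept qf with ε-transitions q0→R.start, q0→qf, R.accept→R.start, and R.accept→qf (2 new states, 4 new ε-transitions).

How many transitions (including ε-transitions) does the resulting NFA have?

By structural recursion:
Each of the 5 symbol leaves contributes 1 transition (1 symbol, 0 ε).
  z|y|x = 9 transitions (3 symbol, 6 ε)
  (z|y|x)* = 13 transitions (3 symbol, 10 ε)
  zy(z|y|x)* = 15 transitions (5 symbol, 10 ε)

15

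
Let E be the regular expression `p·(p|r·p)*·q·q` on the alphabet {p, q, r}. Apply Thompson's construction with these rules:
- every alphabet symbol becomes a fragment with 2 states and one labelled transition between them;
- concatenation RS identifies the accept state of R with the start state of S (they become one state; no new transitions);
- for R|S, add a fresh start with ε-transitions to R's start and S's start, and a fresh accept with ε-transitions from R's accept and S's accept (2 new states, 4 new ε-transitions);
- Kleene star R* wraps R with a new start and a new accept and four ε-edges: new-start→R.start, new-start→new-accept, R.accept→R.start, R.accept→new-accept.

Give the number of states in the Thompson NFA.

Per subexpression:
Each of the 6 symbol leaves contributes a 2-state fragment.
  r·p — 3 states
  p|r·p — 7 states
  (p|r·p)* — 9 states
  p·(p|r·p)*·q·q — 12 states

12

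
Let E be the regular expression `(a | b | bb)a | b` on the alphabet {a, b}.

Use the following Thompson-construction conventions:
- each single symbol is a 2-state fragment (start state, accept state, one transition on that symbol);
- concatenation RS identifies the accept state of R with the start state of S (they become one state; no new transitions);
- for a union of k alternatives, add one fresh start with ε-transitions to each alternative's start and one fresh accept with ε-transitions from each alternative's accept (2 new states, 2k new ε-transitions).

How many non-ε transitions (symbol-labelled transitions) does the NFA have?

Building bottom-up:
Each of the 6 symbol leaves contributes exactly 1 symbol transition.
  bb — 2 symbol transitions
  a | b | bb — 4 symbol transitions
  (a | b | bb)a — 5 symbol transitions
  (a | b | bb)a | b — 6 symbol transitions

6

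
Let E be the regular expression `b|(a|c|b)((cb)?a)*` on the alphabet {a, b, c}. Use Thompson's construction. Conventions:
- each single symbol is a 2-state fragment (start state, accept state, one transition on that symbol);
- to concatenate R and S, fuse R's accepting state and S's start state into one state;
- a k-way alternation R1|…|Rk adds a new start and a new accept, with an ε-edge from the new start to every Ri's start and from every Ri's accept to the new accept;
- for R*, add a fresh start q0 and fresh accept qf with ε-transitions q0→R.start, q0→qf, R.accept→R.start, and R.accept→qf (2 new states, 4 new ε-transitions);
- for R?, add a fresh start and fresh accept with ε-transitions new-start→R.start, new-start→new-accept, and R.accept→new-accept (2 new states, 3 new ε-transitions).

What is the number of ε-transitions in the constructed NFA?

17

By structural recursion:
Each of the 7 symbol leaves contributes 0 ε-transitions.
  a|c|b — 6 ε-transitions
  cb — 0 ε-transitions
  (cb)? — 3 ε-transitions
  (cb)?a — 3 ε-transitions
  ((cb)?a)* — 7 ε-transitions
  (a|c|b)((cb)?a)* — 13 ε-transitions
  b|(a|c|b)((cb)?a)* — 17 ε-transitions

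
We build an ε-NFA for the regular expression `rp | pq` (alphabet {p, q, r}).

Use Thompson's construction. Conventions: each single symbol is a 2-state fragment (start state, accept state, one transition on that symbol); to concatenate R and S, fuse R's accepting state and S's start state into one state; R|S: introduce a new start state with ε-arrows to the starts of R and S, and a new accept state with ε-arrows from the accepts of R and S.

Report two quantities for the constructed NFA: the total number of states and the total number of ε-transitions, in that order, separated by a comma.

8, 4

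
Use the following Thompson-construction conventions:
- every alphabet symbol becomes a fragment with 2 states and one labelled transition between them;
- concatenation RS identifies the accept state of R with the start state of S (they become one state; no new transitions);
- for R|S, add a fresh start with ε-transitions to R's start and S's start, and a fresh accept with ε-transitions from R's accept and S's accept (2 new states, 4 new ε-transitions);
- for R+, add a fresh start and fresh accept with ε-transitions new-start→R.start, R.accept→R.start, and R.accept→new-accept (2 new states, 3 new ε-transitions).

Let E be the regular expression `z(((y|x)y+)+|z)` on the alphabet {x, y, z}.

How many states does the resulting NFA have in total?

16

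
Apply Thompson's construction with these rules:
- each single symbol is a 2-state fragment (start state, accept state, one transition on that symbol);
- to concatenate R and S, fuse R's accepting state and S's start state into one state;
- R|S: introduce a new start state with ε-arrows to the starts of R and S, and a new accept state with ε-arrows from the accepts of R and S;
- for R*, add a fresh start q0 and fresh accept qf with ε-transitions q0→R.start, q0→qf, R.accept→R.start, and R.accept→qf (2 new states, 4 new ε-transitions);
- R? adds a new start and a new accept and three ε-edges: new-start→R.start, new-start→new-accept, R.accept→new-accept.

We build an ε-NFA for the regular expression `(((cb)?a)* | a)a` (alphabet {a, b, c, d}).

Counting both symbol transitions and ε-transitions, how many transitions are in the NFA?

Building bottom-up:
Each of the 5 symbol leaves contributes 1 transition (1 symbol, 0 ε).
  cb — 2 transitions (2 symbol, 0 ε)
  (cb)? — 5 transitions (2 symbol, 3 ε)
  (cb)?a — 6 transitions (3 symbol, 3 ε)
  ((cb)?a)* — 10 transitions (3 symbol, 7 ε)
  ((cb)?a)* | a — 15 transitions (4 symbol, 11 ε)
  (((cb)?a)* | a)a — 16 transitions (5 symbol, 11 ε)

16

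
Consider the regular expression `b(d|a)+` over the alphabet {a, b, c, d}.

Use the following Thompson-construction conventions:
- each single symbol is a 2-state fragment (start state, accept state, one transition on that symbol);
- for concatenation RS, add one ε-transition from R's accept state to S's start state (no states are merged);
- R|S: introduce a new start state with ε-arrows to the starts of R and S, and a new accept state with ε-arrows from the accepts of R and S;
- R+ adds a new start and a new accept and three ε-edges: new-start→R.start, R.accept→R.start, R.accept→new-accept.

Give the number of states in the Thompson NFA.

By structural recursion:
Each of the 3 symbol leaves contributes a 2-state fragment.
  d|a = 6 states
  (d|a)+ = 8 states
  b(d|a)+ = 10 states

10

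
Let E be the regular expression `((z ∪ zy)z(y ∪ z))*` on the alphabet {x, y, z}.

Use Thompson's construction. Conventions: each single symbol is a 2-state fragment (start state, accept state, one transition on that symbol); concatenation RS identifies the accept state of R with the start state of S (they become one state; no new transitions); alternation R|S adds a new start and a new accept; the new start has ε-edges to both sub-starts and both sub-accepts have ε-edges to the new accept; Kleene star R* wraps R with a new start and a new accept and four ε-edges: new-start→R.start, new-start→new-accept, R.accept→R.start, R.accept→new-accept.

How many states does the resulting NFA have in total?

15

Bottom-up over the parse tree:
Each of the 6 symbol leaves contributes a 2-state fragment.
  zy = 3 states
  z ∪ zy = 7 states
  y ∪ z = 6 states
  (z ∪ zy)z(y ∪ z) = 13 states
  ((z ∪ zy)z(y ∪ z))* = 15 states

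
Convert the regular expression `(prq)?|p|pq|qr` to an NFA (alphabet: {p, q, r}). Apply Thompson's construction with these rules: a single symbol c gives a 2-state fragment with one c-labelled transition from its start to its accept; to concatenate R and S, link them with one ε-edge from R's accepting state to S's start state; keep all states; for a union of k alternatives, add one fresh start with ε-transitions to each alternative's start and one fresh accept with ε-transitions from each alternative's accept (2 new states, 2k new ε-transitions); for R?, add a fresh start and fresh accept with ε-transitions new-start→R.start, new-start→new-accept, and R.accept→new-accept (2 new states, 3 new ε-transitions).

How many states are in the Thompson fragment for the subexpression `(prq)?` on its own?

Fragment for `(prq)?`:
Each of the 3 symbol leaves contributes a 2-state fragment.
  prq — 6 states
  (prq)? — 8 states

8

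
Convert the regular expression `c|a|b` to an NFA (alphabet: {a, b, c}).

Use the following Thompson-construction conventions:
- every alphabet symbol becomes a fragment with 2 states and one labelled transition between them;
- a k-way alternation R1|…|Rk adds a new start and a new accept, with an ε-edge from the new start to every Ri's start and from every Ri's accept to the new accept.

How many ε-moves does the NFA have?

6

Per subexpression:
Each of the 3 symbol leaves contributes 0 ε-transitions.
  c|a|b = 6 ε-transitions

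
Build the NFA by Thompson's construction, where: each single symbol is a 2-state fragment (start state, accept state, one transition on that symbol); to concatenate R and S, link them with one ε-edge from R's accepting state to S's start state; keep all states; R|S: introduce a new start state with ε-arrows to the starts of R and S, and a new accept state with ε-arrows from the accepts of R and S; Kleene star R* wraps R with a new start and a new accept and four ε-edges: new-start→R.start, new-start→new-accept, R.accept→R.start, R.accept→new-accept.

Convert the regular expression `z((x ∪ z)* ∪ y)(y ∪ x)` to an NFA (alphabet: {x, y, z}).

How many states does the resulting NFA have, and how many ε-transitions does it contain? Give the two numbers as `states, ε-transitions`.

20, 18

Recursing over subexpressions:
Each of the 6 symbol leaves contributes 2 states and 0 ε-transitions.
  x ∪ z — 6 states, 4 ε-transitions
  (x ∪ z)* — 8 states, 8 ε-transitions
  (x ∪ z)* ∪ y — 12 states, 12 ε-transitions
  y ∪ x — 6 states, 4 ε-transitions
  z((x ∪ z)* ∪ y)(y ∪ x) — 20 states, 18 ε-transitions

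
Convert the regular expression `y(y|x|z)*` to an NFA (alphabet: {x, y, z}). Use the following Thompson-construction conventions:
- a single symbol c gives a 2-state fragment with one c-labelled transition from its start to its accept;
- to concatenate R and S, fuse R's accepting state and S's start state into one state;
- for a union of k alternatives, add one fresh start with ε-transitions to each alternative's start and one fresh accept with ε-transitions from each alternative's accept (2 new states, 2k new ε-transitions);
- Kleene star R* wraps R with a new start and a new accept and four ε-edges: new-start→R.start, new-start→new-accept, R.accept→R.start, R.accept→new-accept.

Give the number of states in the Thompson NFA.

Per subexpression:
Each of the 4 symbol leaves contributes a 2-state fragment.
  y|x|z = 8 states
  (y|x|z)* = 10 states
  y(y|x|z)* = 11 states

11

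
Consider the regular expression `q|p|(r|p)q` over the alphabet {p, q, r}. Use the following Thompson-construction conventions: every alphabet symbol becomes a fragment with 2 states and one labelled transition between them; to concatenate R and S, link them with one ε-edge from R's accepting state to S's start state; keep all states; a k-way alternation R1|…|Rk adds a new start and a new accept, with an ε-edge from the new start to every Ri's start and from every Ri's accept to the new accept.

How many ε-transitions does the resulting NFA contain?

11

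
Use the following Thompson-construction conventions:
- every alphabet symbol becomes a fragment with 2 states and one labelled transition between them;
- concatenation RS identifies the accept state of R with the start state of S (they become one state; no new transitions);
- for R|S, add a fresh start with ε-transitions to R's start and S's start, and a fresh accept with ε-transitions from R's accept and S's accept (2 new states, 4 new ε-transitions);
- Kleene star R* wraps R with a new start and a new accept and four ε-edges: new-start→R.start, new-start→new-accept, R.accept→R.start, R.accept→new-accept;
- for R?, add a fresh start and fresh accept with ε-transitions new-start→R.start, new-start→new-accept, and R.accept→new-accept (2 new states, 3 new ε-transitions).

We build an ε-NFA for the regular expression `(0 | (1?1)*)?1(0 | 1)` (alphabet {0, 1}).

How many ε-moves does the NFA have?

18

Bottom-up over the parse tree:
Each of the 6 symbol leaves contributes 0 ε-transitions.
  1? → 3 ε-transitions
  1?1 → 3 ε-transitions
  (1?1)* → 7 ε-transitions
  0 | (1?1)* → 11 ε-transitions
  (0 | (1?1)*)? → 14 ε-transitions
  0 | 1 → 4 ε-transitions
  (0 | (1?1)*)?1(0 | 1) → 18 ε-transitions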